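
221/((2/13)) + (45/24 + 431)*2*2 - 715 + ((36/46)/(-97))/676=1849753325/754078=2453.00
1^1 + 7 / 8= 15 / 8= 1.88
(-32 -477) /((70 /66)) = -16797 /35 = -479.91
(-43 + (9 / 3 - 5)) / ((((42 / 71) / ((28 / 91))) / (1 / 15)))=-142 / 91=-1.56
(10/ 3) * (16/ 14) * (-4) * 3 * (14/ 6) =-320/ 3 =-106.67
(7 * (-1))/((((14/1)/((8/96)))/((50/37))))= -25/444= -0.06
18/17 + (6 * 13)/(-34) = -21/17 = -1.24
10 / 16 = 5 / 8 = 0.62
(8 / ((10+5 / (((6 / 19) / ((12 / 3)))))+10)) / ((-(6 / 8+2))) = -48 / 1375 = -0.03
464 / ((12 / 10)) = 1160 / 3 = 386.67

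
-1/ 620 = -0.00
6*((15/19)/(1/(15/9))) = 150/19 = 7.89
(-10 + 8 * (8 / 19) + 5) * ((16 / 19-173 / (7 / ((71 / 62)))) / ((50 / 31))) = 7019423 / 252700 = 27.78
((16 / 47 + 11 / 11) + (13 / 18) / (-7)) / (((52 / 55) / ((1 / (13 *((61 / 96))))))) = 1611940 / 10174983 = 0.16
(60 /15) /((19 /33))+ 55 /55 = 151 /19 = 7.95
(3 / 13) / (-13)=-3 / 169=-0.02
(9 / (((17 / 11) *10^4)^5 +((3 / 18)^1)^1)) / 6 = 0.00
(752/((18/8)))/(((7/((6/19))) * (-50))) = -3008/9975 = -0.30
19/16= 1.19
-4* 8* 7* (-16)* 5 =17920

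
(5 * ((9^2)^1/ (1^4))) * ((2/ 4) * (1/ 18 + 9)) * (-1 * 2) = -7335/ 2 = -3667.50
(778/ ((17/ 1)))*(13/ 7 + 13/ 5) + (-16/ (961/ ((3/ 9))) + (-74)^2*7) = 66104032244/ 1715385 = 38535.97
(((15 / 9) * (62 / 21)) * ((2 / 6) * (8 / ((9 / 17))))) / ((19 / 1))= 42160 / 32319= 1.30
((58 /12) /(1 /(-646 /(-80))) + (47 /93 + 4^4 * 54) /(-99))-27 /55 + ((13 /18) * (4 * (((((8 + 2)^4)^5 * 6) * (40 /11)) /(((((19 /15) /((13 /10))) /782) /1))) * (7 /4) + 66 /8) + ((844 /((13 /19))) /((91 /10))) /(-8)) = 146562101300159999999998144291281653 /16555659120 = 8852688995215311004784577.00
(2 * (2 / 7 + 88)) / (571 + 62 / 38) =5871 / 19040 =0.31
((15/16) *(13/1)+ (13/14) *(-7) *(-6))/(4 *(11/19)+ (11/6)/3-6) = -140049/8408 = -16.66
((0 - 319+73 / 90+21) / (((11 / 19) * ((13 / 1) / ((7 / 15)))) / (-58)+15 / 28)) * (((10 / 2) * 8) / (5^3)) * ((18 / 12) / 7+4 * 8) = -53173249976 / 4471875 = -11890.59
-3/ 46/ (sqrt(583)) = -3* sqrt(583)/ 26818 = -0.00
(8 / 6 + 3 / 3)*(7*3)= 49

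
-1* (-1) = 1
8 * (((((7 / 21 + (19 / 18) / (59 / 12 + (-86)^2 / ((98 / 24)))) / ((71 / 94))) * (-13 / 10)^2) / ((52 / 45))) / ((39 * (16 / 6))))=150838557 / 3032878600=0.05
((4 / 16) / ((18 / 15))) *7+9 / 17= 811 / 408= 1.99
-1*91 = -91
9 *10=90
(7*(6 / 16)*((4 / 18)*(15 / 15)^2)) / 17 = 7 / 204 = 0.03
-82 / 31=-2.65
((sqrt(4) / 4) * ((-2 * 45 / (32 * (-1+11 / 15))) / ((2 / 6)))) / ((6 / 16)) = 675 / 16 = 42.19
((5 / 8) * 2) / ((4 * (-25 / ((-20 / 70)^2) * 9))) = -1 / 8820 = -0.00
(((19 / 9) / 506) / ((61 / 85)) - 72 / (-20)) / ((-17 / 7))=-35058569 / 23612490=-1.48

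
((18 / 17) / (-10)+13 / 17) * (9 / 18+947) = 10612 / 17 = 624.24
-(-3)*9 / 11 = 27 / 11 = 2.45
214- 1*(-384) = 598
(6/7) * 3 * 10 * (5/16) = 225/28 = 8.04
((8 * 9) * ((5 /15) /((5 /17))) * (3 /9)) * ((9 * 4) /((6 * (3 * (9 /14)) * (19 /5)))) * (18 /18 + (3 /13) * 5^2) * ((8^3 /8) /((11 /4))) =7798784 /2223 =3508.22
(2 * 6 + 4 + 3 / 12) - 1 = 61 / 4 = 15.25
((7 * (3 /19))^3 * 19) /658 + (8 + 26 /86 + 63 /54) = 20810524 /2188743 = 9.51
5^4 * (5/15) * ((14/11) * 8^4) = 35840000/33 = 1086060.61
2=2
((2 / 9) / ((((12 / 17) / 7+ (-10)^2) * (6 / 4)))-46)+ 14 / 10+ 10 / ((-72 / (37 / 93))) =-1113033791 / 24925860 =-44.65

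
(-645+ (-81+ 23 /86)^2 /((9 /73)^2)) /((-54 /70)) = -555020.03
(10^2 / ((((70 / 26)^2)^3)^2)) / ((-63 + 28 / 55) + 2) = -1025115745389164 / 89941333042435546875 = -0.00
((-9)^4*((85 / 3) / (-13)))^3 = -6423964410792375 / 2197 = -2923971056346.10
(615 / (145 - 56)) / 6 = 1.15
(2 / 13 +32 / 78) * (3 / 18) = 11 / 117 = 0.09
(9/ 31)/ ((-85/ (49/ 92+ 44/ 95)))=-0.00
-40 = -40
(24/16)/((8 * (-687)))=-1/3664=-0.00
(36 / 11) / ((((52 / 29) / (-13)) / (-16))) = 4176 / 11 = 379.64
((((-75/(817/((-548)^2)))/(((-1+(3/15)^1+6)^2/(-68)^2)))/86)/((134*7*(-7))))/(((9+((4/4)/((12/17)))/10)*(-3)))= -6509089200000/21382315188689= -0.30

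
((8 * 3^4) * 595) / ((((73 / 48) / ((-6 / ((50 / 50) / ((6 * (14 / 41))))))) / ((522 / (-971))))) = 4868938045440 / 2906203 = 1675360.62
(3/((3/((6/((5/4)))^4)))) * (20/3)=442368/125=3538.94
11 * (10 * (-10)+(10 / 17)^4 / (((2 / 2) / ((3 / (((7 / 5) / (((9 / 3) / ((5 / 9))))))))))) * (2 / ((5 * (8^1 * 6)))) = -31710085 / 3507882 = -9.04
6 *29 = 174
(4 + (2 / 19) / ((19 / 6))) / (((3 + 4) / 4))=832 / 361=2.30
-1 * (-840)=840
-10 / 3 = -3.33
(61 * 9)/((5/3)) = 1647/5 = 329.40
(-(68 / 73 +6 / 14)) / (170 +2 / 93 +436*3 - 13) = -0.00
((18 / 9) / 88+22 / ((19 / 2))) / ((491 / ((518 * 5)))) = 2531725 / 205238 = 12.34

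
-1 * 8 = -8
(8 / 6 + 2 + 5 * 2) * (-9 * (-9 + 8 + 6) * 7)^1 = -4200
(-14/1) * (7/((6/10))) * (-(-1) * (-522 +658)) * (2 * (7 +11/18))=-9129680/27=-338136.30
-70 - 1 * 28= -98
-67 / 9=-7.44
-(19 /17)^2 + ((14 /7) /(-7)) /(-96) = -121007 /97104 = -1.25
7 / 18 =0.39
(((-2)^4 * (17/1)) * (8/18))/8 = 136/9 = 15.11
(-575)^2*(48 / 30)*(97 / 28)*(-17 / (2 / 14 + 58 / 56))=-872321000 / 33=-26433969.70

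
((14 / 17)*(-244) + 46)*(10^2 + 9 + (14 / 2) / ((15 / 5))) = -293252 / 17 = -17250.12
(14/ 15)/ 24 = 0.04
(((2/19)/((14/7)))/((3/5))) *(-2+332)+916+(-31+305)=23160/19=1218.95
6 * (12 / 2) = 36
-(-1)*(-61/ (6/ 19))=-1159/ 6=-193.17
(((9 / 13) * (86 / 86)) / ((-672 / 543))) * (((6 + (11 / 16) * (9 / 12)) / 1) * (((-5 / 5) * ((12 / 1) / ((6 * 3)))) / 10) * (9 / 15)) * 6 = 2037879 / 2329600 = 0.87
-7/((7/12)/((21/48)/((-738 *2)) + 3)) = -70841/1968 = -36.00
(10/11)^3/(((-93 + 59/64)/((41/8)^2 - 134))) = 6895000/7843583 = 0.88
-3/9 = -1/3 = -0.33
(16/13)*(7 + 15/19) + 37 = 11507/247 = 46.59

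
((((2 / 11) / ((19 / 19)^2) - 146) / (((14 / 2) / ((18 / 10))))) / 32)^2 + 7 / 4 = 29626081 / 9486400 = 3.12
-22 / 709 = -0.03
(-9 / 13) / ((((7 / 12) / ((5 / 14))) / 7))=-270 / 91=-2.97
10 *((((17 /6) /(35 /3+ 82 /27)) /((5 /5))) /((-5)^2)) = 153 /1985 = 0.08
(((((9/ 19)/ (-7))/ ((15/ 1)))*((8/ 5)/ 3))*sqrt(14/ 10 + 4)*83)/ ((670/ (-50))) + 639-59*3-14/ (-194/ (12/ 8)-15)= 1992*sqrt(15)/ 222775 + 200088/ 433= 462.13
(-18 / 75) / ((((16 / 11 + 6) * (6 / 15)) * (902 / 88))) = -66 / 8405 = -0.01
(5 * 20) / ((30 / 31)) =310 / 3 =103.33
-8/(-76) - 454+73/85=-731653/1615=-453.04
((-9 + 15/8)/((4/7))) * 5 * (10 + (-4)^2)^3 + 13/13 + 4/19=-83277193/76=-1095752.54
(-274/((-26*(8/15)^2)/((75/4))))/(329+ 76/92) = 2.11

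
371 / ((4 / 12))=1113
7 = 7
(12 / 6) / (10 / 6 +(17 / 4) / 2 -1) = 48 / 67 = 0.72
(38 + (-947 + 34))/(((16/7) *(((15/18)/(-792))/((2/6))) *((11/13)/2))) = 286650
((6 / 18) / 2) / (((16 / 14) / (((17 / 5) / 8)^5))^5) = 96986934919339598782837352839694999 / 2213609288845146193920000000000000000000000000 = 0.00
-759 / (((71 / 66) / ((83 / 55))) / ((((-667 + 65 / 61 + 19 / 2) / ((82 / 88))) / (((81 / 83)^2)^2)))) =234111948937819964 / 283105529433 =826942.34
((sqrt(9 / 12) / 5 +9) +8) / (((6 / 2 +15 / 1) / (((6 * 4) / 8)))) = 2.86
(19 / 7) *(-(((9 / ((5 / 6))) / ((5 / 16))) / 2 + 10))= -74.05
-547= -547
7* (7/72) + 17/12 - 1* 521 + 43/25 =-930929/1800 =-517.18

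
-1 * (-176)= 176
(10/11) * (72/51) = 240/187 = 1.28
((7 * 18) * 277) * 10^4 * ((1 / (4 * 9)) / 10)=969500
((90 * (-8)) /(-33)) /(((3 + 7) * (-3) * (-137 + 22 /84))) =0.01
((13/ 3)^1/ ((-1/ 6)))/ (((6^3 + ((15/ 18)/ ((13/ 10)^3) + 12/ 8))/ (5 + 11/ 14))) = -13880646/ 20104595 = -0.69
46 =46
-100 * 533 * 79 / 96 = -1052675 / 24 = -43861.46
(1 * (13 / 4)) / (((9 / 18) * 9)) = 13 / 18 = 0.72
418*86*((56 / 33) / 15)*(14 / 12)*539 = 345244592 / 135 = 2557367.35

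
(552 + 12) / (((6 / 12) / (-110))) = -124080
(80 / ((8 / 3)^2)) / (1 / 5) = 225 / 4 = 56.25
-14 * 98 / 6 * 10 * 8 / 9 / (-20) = 2744 / 27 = 101.63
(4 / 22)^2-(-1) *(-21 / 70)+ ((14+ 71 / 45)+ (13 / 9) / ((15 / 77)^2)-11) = 20765159 / 490050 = 42.37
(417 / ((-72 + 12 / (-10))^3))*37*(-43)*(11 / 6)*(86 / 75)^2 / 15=4497949511 / 16546914900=0.27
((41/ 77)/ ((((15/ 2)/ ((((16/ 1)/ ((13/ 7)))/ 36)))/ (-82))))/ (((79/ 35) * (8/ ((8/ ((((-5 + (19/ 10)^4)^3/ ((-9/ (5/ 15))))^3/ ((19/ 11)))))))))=2607755472000000000000000000000000000000000000/ 17290907014677250081126013834101718535987263546027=0.00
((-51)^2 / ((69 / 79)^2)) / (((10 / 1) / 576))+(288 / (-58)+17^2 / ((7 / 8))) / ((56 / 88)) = 740061179752 / 3758545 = 196900.98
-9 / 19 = -0.47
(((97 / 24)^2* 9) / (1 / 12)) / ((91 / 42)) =84681 / 104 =814.24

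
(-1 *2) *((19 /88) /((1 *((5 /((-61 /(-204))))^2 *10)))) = -0.00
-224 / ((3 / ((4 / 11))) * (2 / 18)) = -2688 / 11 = -244.36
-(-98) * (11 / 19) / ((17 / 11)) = 11858 / 323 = 36.71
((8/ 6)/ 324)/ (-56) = -1/ 13608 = -0.00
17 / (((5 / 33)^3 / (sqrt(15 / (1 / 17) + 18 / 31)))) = 610929*sqrt(245613) / 3875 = 78134.84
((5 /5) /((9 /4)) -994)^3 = -714996632888 /729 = -980790991.62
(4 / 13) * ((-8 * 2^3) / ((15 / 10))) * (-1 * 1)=512 / 39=13.13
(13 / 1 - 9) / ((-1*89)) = -0.04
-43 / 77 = -0.56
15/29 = 0.52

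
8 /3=2.67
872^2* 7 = 5322688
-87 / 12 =-29 / 4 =-7.25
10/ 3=3.33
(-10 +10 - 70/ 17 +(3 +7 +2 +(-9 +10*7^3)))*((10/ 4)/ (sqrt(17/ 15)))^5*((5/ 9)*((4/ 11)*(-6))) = -68309765625*sqrt(255)/ 3674924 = -296827.77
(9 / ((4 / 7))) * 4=63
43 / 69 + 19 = 1354 / 69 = 19.62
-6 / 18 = -1 / 3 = -0.33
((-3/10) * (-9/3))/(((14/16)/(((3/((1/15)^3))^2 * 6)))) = 4428675000/7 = 632667857.14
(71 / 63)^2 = 5041 / 3969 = 1.27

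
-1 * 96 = -96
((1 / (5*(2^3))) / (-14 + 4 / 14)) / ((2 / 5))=-7 / 1536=-0.00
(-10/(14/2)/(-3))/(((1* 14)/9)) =15/49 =0.31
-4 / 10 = -2 / 5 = -0.40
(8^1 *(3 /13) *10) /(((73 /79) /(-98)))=-1858080 /949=-1957.93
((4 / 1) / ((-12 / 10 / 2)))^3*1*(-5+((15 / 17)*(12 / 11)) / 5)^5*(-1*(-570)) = 892569508494838480000 / 2058024507363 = 433702079.49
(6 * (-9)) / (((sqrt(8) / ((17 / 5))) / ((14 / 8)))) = -3213 * sqrt(2) / 40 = -113.60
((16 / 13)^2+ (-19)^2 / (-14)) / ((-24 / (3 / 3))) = 57425 / 56784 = 1.01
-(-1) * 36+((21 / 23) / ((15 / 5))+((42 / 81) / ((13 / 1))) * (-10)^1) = 289865 / 8073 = 35.91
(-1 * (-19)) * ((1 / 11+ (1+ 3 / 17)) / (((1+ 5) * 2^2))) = 1501 / 1496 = 1.00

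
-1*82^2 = -6724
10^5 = 100000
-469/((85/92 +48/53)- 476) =2286844/2312055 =0.99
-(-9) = 9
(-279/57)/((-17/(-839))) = -78027/323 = -241.57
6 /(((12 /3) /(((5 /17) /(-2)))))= -15 /68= -0.22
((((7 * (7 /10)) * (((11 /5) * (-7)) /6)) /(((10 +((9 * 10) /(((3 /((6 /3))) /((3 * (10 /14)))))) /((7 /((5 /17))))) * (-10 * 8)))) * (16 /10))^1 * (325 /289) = 2403401 /130866000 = 0.02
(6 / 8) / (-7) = -3 / 28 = -0.11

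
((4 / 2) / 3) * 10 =20 / 3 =6.67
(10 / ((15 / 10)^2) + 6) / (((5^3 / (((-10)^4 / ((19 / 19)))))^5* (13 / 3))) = 308019200000 / 39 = 7897928205.13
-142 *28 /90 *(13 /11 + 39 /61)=-2429336 /30195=-80.45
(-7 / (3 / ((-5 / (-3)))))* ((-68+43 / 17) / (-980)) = -0.26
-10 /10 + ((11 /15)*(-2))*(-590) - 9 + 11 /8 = 20561 /24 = 856.71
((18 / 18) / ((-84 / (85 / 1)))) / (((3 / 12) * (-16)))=85 / 336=0.25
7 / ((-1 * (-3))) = 7 / 3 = 2.33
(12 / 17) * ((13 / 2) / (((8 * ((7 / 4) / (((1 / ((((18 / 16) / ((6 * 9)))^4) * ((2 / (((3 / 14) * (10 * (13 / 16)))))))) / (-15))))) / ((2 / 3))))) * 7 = -56070144 / 119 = -471177.68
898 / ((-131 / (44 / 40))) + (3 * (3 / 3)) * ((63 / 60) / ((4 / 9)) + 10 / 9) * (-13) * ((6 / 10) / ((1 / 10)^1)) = -859743 / 1048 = -820.37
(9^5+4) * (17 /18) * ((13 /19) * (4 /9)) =26101426 /1539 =16959.99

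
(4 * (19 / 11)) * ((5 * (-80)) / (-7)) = 30400 / 77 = 394.81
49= 49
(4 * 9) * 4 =144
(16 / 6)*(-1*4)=-32 / 3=-10.67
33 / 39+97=1272 / 13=97.85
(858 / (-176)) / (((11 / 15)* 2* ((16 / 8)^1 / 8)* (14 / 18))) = -17.09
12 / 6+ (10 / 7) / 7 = 108 / 49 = 2.20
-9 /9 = -1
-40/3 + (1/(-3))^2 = -119/9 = -13.22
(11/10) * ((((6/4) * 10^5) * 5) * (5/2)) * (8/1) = 16500000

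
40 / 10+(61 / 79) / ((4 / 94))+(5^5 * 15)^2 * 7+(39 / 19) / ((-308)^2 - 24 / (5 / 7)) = 10946590732557939961 / 711702152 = 15380859397.15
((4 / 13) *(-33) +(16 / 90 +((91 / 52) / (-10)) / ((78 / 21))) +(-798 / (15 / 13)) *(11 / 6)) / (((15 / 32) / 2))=-47846692 / 8775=-5452.61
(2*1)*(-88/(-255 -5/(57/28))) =10032/14675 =0.68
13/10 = 1.30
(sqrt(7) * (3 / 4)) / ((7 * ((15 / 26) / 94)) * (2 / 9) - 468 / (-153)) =93483 * sqrt(7) / 382454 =0.65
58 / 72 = 29 / 36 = 0.81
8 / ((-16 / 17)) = -17 / 2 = -8.50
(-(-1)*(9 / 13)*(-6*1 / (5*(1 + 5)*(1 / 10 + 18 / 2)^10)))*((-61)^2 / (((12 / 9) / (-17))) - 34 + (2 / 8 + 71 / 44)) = 9400027500000000 / 5568650489088936592343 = 0.00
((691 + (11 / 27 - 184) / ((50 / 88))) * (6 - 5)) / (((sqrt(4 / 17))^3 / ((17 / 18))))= 71763613 * sqrt(17) / 97200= 3044.13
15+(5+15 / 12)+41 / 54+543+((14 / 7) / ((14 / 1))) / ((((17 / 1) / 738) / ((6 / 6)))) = 7341203 / 12852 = 571.21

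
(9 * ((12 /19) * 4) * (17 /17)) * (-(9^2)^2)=-2834352 /19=-149176.42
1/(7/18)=18/7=2.57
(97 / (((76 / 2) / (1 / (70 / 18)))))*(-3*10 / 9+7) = 3201 / 1330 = 2.41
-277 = -277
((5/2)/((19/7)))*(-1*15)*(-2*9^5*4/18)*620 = 4271211000/19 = 224800578.95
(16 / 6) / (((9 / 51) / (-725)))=-98600 / 9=-10955.56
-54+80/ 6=-122/ 3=-40.67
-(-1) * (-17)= -17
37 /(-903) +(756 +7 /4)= 757.71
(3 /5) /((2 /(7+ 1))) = 2.40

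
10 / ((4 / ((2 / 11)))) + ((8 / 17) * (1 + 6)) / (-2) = -223 / 187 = -1.19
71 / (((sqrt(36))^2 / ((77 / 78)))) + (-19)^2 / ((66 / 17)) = 2932253 / 30888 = 94.93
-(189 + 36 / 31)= -5895 / 31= -190.16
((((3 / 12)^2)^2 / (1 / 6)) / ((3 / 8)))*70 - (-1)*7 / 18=343 / 72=4.76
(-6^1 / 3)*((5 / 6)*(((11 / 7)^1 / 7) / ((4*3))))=-55 / 1764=-0.03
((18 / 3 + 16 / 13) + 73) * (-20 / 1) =-20860 / 13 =-1604.62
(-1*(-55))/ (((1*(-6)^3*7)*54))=-55/ 81648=-0.00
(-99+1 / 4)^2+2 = 156057 / 16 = 9753.56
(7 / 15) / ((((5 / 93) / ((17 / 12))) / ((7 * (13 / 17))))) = 19747 / 300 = 65.82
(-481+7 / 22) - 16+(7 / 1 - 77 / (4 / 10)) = -7504 / 11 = -682.18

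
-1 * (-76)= 76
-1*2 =-2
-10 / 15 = -2 / 3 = -0.67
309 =309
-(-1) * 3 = 3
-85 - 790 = -875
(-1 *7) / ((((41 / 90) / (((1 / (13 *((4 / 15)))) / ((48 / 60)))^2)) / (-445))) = 788484375 / 886912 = 889.02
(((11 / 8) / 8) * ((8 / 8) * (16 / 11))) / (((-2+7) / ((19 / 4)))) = 19 / 80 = 0.24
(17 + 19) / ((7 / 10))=360 / 7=51.43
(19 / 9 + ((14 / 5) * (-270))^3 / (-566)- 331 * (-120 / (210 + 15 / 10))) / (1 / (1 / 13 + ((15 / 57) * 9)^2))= 2439311524234178 / 561794337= 4342000.91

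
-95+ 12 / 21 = -661 / 7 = -94.43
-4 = -4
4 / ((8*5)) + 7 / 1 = 7.10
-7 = -7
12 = 12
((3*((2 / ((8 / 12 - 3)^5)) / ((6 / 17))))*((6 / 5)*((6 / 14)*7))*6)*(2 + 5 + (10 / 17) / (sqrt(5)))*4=-1784592 / 12005 - 209952*sqrt(5) / 84035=-154.24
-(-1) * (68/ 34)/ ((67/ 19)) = 38/ 67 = 0.57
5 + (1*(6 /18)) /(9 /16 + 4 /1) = 1111 /219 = 5.07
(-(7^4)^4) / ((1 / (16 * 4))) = -2126907556454464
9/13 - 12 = -147/13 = -11.31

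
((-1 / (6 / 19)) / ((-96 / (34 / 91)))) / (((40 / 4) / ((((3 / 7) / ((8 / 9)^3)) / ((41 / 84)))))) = 0.00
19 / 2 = 9.50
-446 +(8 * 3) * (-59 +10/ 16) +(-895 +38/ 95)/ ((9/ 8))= -13211/ 5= -2642.20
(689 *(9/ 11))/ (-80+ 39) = -6201/ 451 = -13.75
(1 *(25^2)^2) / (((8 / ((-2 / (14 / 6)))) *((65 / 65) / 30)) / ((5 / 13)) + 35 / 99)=-966796875 / 1127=-857849.93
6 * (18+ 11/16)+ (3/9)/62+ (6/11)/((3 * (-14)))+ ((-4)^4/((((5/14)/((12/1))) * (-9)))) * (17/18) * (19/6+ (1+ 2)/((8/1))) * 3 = -4886987795/515592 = -9478.40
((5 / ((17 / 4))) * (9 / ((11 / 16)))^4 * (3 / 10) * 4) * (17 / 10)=5159780352 / 73205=70483.99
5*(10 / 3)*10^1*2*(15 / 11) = 5000 / 11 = 454.55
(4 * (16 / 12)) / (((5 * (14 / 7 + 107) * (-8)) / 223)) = -446 / 1635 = -0.27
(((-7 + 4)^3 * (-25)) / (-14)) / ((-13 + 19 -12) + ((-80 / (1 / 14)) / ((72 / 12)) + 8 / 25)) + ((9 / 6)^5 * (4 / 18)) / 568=0.25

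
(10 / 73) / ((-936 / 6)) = -0.00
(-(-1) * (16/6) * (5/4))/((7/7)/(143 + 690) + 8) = 0.42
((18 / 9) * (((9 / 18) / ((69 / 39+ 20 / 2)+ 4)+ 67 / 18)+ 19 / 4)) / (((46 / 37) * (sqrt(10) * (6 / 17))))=39475411 * sqrt(10) / 10184400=12.26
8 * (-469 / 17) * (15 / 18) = -9380 / 51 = -183.92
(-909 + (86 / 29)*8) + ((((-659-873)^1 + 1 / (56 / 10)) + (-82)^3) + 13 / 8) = -899344359 / 1624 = -553783.47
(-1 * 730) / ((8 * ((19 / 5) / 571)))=-1042075 / 76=-13711.51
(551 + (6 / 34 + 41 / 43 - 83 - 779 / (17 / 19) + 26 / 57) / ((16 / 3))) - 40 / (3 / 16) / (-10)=65637509 / 166668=393.82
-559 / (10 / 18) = -5031 / 5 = -1006.20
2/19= 0.11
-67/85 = -0.79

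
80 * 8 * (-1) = -640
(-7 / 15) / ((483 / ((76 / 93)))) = -76 / 96255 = -0.00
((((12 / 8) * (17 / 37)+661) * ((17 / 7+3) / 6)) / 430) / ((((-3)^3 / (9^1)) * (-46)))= 26581 / 2634696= 0.01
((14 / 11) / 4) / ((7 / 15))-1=-7 / 22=-0.32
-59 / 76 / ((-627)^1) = 59 / 47652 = 0.00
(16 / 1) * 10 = 160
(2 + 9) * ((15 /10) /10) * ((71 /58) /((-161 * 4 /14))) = -2343 /53360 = -0.04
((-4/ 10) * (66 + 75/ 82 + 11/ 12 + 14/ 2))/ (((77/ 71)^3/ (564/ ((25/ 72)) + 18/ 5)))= -1160792345373/ 30386125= -38201.39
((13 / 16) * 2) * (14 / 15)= 91 / 60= 1.52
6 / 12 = 1 / 2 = 0.50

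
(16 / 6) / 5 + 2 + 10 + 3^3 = 593 / 15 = 39.53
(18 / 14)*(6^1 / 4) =27 / 14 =1.93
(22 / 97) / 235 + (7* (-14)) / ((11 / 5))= -11169308 / 250745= -44.54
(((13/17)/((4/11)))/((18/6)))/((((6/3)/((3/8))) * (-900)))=-143/979200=-0.00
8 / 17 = 0.47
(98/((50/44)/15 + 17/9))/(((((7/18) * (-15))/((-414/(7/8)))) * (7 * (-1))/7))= -7869312/1945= -4045.92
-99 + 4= -95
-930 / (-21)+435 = 3355 / 7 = 479.29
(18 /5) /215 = 18 /1075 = 0.02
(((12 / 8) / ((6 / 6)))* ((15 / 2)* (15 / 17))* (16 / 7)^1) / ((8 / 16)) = 5400 / 119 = 45.38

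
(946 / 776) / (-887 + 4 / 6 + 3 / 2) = -1419 / 1029946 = -0.00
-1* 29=-29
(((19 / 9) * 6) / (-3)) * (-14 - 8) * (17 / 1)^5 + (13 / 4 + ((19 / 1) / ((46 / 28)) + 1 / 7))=764428377785 / 5796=131888954.07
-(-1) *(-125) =-125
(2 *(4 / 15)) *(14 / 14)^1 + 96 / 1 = 96.53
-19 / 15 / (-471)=19 / 7065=0.00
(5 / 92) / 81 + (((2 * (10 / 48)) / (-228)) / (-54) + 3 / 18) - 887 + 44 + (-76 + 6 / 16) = -3121021889 / 3398112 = -918.46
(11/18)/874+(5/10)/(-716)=5/5632056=0.00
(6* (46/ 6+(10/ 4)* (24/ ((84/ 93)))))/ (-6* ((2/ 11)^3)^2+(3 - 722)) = -5513097832/ 8916269201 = -0.62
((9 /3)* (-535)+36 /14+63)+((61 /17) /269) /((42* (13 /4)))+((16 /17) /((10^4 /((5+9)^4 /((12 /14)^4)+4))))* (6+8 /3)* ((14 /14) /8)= -442678262219 /288922140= -1532.17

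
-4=-4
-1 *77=-77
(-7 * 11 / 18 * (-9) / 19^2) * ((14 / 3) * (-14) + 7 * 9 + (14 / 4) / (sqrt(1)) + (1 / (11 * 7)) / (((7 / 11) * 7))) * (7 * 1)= 26477 / 30324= 0.87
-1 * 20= -20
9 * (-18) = -162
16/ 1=16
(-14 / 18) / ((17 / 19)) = -0.87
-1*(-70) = 70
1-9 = -8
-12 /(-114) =2 /19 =0.11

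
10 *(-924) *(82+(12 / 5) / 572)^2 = -577555219752 / 9295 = -62136118.32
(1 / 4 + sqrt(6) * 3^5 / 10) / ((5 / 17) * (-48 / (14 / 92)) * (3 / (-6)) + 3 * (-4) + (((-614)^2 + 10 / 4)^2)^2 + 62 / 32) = 119 / 9615357626029470531417700 + 28917 * sqrt(6) / 24038394065073676328544250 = 0.00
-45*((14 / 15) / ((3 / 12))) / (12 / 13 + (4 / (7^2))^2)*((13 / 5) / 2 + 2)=-21630609 / 36275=-596.30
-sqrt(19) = -4.36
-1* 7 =-7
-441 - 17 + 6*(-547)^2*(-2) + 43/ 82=-294459169/ 82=-3590965.48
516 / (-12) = -43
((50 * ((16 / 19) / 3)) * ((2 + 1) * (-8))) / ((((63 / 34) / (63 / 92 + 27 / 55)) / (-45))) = 323625600 / 33649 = 9617.69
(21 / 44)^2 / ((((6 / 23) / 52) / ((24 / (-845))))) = -10143 / 7865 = -1.29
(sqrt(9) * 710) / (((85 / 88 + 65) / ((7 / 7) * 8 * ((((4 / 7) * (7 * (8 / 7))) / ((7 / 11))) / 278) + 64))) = 5464650752 / 2635857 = 2073.20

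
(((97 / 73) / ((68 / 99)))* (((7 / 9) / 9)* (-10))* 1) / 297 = -3395 / 603126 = -0.01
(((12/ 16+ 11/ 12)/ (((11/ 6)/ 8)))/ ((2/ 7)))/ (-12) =-70/ 33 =-2.12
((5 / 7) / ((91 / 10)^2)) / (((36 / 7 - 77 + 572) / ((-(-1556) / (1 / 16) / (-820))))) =-1600 / 3055689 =-0.00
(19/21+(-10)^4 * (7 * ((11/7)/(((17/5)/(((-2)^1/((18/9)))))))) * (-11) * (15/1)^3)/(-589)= -428793750323/210273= -2039224.01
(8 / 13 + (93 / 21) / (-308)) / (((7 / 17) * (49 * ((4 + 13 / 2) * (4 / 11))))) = 95455 / 12235496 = 0.01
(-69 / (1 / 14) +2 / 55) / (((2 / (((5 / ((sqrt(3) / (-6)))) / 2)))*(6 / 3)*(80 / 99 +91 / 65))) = 597690*sqrt(3) / 1093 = 947.14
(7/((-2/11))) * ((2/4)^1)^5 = -77/64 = -1.20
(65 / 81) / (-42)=-65 / 3402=-0.02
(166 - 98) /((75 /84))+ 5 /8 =76.78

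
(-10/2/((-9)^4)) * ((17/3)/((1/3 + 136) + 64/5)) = -425/14676957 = -0.00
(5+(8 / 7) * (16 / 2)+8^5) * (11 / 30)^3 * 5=12217249 / 1512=8080.19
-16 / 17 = -0.94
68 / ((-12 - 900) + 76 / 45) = -765 / 10241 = -0.07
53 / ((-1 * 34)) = -53 / 34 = -1.56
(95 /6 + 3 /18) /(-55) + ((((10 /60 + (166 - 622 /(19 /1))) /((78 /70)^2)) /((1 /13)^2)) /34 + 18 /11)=535.50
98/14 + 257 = 264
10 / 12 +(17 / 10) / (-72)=583 / 720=0.81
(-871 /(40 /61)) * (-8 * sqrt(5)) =23760.91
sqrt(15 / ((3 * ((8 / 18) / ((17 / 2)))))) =3 * sqrt(170) / 4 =9.78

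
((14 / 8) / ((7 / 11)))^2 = 121 / 16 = 7.56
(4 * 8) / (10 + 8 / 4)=8 / 3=2.67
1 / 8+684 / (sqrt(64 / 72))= 1 / 8+513*sqrt(2)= 725.62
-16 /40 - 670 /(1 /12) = -40202 /5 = -8040.40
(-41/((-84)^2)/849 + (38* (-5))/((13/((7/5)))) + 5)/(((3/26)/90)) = -6020499385/499212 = -12060.01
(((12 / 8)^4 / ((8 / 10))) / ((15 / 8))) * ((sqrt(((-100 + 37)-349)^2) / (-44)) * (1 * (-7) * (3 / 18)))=36.87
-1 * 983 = -983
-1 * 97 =-97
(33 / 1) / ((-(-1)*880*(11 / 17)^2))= 867 / 9680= 0.09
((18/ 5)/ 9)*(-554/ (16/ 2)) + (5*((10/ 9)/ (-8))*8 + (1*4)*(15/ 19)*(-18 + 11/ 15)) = -150107/ 1710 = -87.78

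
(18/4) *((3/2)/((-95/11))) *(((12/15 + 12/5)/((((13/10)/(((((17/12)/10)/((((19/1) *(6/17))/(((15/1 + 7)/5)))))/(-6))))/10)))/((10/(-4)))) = -69938/586625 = -0.12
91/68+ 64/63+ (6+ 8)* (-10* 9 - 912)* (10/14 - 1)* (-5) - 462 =-87820483/4284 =-20499.65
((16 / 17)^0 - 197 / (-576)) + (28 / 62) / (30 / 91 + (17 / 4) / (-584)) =3356469143 / 1223725248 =2.74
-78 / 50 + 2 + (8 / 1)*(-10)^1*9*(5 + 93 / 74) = -4166593 / 925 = -4504.42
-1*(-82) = 82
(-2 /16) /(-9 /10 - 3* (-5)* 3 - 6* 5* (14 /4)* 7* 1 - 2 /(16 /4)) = 5 /27656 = 0.00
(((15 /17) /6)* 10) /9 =25 /153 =0.16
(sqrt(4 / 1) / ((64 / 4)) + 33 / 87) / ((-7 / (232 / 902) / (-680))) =39780 / 3157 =12.60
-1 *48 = -48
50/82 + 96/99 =2137/1353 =1.58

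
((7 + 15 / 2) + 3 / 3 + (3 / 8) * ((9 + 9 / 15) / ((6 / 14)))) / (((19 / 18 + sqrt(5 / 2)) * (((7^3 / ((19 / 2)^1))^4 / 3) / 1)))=-15978266847 / 497179036259920 + 7568652717 * sqrt(10) / 497179036259920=0.00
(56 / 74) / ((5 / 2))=56 / 185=0.30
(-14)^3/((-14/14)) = 2744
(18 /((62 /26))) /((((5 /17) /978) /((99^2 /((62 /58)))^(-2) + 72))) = 838125665631057596 /463772195865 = 1807192.57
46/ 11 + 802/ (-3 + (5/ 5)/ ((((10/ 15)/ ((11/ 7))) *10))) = -1217278/ 4257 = -285.95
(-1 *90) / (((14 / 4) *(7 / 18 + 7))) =-3240 / 931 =-3.48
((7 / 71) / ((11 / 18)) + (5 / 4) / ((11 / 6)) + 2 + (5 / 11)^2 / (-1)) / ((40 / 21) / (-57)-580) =-54225297 / 11929462600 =-0.00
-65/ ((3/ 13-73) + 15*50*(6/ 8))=-1690/ 12733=-0.13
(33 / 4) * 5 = 165 / 4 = 41.25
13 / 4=3.25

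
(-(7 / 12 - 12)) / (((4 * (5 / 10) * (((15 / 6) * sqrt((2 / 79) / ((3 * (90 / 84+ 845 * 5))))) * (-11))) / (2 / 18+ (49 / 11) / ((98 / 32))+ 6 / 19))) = -484843 * sqrt(98154735) / 17380440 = -276.37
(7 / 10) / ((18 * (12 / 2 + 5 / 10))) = 7 / 1170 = 0.01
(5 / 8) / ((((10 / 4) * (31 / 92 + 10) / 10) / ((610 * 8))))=1122400 / 951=1180.23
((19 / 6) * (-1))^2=361 / 36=10.03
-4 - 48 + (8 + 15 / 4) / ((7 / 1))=-1409 / 28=-50.32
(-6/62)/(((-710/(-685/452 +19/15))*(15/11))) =-18557/746139000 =-0.00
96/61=1.57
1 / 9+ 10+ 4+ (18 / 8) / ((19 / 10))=5231 / 342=15.30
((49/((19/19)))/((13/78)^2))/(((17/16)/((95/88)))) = 335160/187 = 1792.30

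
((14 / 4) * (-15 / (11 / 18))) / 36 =-105 / 44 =-2.39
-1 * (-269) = 269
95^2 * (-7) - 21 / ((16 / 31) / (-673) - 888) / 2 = -2340805147877 / 37052720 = -63174.99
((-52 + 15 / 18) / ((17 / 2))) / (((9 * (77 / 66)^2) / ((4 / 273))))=-4912 / 682227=-0.01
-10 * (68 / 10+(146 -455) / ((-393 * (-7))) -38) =287134 / 917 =313.12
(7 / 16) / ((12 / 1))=0.04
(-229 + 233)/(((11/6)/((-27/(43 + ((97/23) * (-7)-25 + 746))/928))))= -207/2395052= -0.00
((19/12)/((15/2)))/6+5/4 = 347/270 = 1.29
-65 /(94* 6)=-65 /564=-0.12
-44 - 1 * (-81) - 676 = -639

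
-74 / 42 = -37 / 21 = -1.76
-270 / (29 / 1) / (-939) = 90 / 9077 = 0.01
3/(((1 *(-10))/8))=-12/5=-2.40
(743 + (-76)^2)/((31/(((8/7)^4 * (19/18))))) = 84555776/223293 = 378.68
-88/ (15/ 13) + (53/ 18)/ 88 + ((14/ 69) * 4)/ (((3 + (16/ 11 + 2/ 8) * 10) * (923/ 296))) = -269118918023/ 3530807280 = -76.22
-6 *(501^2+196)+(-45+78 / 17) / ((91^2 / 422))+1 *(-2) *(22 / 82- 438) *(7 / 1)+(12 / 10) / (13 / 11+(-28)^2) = -124716545505580036 / 83085881515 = -1501055.81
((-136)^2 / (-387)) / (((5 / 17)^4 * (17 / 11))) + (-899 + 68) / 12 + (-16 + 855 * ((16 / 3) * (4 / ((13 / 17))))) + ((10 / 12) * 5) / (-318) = 2181408258047 / 111101250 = 19634.42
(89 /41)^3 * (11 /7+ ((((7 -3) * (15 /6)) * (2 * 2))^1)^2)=7903407459 /482447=16381.92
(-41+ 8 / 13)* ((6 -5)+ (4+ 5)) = -403.85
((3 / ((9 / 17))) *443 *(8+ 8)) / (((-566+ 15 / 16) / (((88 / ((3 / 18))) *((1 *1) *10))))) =-3393167360 / 9041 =-375308.86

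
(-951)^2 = 904401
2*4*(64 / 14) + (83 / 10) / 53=136261 / 3710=36.73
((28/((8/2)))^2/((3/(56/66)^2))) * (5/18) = 96040/29403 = 3.27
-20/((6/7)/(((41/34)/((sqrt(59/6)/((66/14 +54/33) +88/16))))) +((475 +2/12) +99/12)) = -7794846337350000/188407903157754721 +161191008000 * sqrt(354)/188407903157754721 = -0.04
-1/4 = -0.25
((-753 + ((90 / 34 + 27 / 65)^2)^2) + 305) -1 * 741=-1641546693673189 / 1490902050625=-1101.04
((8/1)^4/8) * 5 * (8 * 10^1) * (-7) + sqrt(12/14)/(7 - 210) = -1433600.00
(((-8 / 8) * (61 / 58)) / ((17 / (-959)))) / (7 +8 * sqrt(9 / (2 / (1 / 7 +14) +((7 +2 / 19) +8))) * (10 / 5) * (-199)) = -0.02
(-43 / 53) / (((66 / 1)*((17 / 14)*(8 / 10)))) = -1505 / 118932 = -0.01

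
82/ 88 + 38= 1713/ 44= 38.93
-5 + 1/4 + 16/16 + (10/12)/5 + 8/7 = -205/84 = -2.44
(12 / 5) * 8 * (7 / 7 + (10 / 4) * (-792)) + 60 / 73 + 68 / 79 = -1095589208 / 28835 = -37995.12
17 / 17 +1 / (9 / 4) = 13 / 9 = 1.44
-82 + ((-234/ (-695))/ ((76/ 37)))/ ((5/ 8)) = -5396734/ 66025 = -81.74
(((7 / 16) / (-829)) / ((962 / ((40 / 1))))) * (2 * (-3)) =105 / 797498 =0.00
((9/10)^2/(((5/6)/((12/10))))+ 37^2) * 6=5138124/625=8221.00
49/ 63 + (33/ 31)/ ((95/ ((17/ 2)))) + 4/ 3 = 2.21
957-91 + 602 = 1468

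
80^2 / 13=6400 / 13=492.31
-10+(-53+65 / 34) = -2077 / 34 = -61.09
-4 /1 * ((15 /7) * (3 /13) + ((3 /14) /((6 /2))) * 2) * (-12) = 2784 /91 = 30.59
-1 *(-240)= 240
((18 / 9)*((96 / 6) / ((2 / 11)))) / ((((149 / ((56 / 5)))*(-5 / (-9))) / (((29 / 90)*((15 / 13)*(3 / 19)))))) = 1286208 / 920075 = 1.40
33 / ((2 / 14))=231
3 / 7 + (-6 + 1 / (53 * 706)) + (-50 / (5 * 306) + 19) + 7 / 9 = 189335437 / 13358226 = 14.17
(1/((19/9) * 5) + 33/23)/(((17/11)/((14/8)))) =128667/74290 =1.73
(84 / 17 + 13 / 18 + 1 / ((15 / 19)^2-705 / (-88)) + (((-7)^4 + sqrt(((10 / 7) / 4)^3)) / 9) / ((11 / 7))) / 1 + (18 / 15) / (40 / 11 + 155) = 5 * sqrt(70) / 2772 + 94283101657867 / 537059016450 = 175.57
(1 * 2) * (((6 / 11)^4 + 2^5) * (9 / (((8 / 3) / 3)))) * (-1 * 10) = -95136120 / 14641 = -6497.93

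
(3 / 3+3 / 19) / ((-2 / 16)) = -176 / 19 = -9.26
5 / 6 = 0.83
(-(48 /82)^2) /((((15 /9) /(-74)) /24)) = 3068928 /8405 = 365.13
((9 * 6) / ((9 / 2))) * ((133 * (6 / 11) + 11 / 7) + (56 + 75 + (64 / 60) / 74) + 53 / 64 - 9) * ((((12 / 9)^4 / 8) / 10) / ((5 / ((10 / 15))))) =1077383798 / 86538375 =12.45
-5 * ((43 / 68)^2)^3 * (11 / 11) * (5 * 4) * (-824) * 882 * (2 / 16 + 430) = 24700811926470890175 / 12358435328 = 1998700585.54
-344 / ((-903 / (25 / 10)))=20 / 21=0.95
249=249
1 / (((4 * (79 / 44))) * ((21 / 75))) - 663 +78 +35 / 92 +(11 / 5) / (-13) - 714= -4293372121 / 3306940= -1298.29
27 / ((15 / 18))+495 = 2637 / 5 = 527.40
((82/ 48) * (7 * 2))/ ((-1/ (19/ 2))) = -5453/ 24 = -227.21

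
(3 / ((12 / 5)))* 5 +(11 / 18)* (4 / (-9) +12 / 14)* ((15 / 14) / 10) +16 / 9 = 21313 / 2646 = 8.05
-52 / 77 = -0.68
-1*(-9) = 9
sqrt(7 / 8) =sqrt(14) / 4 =0.94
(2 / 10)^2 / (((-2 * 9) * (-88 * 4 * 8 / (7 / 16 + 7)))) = 119 / 20275200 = 0.00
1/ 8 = 0.12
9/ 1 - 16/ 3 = 11/ 3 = 3.67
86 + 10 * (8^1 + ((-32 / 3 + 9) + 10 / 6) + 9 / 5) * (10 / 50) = 528 / 5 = 105.60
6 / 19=0.32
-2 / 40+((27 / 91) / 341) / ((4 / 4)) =-30491 / 620620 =-0.05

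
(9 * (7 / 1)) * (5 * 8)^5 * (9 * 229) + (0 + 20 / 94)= 624908390400010 / 47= 13295923200000.21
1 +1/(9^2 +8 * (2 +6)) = 146/145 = 1.01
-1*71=-71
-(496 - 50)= -446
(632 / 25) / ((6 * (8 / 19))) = 1501 / 150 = 10.01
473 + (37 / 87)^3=311522572 / 658503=473.08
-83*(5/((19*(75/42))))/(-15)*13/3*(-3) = -15106/1425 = -10.60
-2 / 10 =-1 / 5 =-0.20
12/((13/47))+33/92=52317/1196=43.74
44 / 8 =11 / 2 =5.50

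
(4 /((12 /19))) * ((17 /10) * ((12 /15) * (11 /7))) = 7106 /525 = 13.54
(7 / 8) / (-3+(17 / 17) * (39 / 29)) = -203 / 384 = -0.53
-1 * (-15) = 15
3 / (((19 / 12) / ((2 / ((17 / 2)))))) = 144 / 323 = 0.45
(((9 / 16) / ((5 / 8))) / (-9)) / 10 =-1 / 100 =-0.01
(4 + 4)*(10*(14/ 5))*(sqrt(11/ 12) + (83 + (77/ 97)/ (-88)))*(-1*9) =-16229052/ 97 - 336*sqrt(33) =-169239.99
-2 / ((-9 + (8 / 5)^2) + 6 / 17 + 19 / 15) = 1275 / 3073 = 0.41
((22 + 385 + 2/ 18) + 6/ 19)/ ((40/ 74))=257779/ 342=753.74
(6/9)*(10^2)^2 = 20000/3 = 6666.67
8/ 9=0.89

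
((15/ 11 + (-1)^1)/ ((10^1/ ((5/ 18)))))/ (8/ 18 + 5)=0.00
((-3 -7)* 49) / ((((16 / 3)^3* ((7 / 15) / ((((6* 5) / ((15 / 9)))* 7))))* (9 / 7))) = -694575 / 1024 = -678.30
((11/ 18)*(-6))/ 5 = -11/ 15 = -0.73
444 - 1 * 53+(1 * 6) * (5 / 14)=2752 / 7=393.14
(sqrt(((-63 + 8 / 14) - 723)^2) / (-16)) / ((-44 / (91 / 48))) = 35737 / 16896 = 2.12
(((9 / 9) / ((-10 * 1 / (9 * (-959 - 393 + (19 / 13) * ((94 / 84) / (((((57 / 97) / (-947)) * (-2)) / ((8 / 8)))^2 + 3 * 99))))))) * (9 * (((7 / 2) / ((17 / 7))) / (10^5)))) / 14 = 5549945241851056929 / 492311101754056000000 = 0.01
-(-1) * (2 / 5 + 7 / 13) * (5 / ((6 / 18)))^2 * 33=90585 / 13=6968.08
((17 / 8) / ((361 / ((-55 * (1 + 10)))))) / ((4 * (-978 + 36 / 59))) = 606815 / 666157632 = 0.00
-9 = -9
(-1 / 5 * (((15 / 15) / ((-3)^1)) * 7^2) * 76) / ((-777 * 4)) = -133 / 1665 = -0.08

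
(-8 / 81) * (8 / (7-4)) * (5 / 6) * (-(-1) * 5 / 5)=-160 / 729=-0.22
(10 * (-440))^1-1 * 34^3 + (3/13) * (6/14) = -3977055/91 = -43703.90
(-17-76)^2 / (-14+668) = 2883 / 218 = 13.22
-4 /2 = -2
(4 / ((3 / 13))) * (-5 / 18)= -130 / 27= -4.81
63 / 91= 9 / 13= 0.69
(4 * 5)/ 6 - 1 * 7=-11/ 3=-3.67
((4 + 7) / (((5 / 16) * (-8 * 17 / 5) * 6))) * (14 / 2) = -77 / 51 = -1.51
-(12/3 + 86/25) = -186/25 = -7.44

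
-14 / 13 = -1.08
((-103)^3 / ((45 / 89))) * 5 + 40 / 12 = -97252673 / 9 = -10805852.56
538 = 538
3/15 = 1/5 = 0.20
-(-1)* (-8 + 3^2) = 1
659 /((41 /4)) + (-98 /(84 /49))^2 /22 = 6911321 /32472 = 212.84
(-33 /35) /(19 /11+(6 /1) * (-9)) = 363 /20125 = 0.02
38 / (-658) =-19 / 329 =-0.06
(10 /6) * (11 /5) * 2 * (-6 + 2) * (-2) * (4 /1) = 704 /3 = 234.67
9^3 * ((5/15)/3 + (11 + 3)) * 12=123444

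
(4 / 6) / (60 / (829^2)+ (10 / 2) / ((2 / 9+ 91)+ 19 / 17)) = 19418681696 / 1579761135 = 12.29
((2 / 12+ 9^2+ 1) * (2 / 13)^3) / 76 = 493 / 125229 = 0.00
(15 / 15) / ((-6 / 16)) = -8 / 3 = -2.67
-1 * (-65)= 65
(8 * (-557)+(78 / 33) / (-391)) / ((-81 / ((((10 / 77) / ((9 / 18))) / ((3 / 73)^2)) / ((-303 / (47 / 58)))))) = -48001940255660 / 2121428125971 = -22.63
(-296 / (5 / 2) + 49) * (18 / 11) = -6246 / 55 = -113.56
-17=-17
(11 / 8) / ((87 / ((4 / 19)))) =11 / 3306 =0.00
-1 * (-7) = 7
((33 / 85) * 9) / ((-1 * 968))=-27 / 7480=-0.00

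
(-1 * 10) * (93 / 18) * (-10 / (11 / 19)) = 29450 / 33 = 892.42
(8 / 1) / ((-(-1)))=8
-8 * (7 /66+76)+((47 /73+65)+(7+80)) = -1098997 /2409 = -456.20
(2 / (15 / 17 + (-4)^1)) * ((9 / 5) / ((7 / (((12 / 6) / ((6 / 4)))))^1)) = -408 / 1855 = -0.22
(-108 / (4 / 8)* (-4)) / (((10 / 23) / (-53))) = -526608 / 5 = -105321.60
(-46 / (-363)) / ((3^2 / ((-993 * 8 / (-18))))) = 60904 / 9801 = 6.21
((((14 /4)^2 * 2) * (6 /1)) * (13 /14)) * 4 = 546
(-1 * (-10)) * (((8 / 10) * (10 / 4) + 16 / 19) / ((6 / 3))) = 270 / 19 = 14.21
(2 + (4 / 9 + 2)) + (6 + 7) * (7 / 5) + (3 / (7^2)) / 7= 349652 / 15435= 22.65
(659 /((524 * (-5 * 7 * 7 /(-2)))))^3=286191179 /264485658059000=0.00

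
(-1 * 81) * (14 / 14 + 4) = -405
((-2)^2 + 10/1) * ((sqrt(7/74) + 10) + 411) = 7 * sqrt(518)/37 + 5894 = 5898.31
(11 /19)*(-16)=-176 /19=-9.26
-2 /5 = -0.40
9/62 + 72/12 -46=-2471/62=-39.85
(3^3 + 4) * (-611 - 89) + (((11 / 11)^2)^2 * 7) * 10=-21630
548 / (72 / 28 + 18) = 959 / 36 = 26.64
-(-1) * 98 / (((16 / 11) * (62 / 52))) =7007 / 124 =56.51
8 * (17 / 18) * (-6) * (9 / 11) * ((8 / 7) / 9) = -1088 / 231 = -4.71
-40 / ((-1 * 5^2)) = 8 / 5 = 1.60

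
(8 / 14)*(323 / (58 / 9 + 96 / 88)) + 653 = 1768937 / 2611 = 677.49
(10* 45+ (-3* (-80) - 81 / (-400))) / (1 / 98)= 13527969 / 200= 67639.84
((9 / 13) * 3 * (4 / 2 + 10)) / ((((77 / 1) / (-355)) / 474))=-54519480 / 1001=-54465.01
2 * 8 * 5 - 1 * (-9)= 89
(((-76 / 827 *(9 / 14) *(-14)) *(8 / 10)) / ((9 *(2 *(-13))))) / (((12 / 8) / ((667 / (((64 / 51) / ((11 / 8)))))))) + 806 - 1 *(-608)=2429936389 / 1720160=1412.62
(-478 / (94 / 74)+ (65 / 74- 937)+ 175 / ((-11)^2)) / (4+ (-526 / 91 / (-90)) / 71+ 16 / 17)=-2726904584374425 / 10279831288738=-265.27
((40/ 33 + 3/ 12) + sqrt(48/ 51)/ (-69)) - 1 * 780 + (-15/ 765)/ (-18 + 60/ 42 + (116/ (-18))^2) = -6181030219/ 7939272 - 4 * sqrt(17)/ 1173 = -778.55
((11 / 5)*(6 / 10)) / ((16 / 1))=0.08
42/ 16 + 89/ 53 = 1825/ 424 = 4.30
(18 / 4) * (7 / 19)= 1.66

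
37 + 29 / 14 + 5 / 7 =557 / 14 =39.79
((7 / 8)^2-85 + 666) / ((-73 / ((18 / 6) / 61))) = -111699 / 284992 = -0.39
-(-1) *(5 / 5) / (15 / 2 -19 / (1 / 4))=-2 / 137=-0.01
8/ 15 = 0.53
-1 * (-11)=11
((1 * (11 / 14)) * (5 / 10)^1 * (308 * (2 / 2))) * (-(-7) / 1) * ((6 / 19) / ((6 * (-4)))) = -847 / 76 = -11.14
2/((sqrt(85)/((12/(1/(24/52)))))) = 144 *sqrt(85)/1105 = 1.20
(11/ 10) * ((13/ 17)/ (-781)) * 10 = -0.01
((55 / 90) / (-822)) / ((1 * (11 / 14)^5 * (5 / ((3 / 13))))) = -134456 / 1173402945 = -0.00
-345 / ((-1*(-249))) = -115 / 83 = -1.39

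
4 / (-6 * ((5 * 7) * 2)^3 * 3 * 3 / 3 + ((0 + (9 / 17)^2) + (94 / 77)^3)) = -527752148 / 814585163420051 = -0.00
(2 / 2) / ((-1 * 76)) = -1 / 76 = -0.01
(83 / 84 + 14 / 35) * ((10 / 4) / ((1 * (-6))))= -583 / 1008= -0.58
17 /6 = 2.83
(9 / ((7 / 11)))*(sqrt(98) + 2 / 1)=198 / 7 + 99*sqrt(2)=168.29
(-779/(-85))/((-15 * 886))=-779/1129650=-0.00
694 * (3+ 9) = 8328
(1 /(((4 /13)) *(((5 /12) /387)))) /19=15093 /95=158.87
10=10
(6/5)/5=6/25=0.24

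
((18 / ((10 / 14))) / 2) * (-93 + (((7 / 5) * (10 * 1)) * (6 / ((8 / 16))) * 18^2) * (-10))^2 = 18672287417847 / 5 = 3734457483569.40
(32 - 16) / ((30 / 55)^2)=484 / 9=53.78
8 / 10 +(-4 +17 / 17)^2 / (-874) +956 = 4181171 / 4370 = 956.79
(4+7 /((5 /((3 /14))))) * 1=43 /10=4.30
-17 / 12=-1.42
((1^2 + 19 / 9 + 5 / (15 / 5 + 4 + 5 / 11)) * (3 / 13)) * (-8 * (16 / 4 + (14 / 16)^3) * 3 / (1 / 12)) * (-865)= 17317164195 / 17056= 1015312.16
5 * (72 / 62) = 180 / 31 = 5.81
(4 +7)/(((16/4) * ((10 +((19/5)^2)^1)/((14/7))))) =275/1222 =0.23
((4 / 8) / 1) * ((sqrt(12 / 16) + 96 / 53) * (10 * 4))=10 * sqrt(3) + 1920 / 53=53.55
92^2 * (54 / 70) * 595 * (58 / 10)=112664304 / 5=22532860.80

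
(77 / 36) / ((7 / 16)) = 44 / 9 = 4.89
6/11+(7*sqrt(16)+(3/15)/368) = 577771/20240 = 28.55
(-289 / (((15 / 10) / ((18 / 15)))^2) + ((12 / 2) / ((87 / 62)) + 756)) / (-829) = -417104 / 601025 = -0.69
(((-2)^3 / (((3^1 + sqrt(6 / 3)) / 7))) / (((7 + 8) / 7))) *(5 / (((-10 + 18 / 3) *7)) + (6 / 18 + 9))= -1538 / 15 + 1538 *sqrt(2) / 45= -54.20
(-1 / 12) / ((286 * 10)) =-0.00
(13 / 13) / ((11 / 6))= 6 / 11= 0.55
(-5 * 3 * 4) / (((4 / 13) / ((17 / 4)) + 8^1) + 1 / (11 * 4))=-7.41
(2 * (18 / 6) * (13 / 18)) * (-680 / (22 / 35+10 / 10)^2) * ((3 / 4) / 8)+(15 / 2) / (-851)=-104.17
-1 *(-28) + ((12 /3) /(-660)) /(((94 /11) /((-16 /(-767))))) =15140572 /540735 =28.00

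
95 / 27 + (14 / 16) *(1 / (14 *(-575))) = 873973 / 248400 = 3.52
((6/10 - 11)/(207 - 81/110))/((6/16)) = -9152/68067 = -0.13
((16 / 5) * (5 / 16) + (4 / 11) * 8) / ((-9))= -43 / 99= -0.43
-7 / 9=-0.78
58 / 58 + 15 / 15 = 2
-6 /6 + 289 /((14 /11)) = 3165 /14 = 226.07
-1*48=-48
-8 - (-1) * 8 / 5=-32 / 5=-6.40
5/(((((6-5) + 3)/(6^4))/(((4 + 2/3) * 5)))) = 37800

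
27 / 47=0.57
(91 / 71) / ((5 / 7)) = 637 / 355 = 1.79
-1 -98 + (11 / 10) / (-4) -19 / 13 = -52383 / 520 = -100.74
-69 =-69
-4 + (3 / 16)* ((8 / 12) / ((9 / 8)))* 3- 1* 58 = -185 / 3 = -61.67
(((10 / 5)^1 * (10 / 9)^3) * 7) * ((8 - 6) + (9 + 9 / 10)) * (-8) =-1332800 / 729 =-1828.26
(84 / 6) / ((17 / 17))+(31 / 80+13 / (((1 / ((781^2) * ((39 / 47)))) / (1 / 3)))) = 8246726817 / 3760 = 2193278.41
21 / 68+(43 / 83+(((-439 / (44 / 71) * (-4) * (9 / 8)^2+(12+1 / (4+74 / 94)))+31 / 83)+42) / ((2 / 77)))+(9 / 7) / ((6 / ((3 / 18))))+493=40013004731107 / 284457600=140664.21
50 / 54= 25 / 27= 0.93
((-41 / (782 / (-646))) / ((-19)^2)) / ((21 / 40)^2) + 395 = 76188815 / 192717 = 395.34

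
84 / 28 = 3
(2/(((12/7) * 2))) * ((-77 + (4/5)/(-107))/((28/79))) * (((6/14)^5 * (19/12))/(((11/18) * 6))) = -5009015619/6330188480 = -0.79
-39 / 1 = -39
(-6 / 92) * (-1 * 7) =21 / 46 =0.46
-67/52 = -1.29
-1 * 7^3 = -343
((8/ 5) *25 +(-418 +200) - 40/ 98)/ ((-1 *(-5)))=-8742/ 245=-35.68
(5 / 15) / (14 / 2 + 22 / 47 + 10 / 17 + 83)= 799 / 218262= 0.00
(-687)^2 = 471969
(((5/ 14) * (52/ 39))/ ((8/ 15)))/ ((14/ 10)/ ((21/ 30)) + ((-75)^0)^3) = 25/ 84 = 0.30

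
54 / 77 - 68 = -5182 / 77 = -67.30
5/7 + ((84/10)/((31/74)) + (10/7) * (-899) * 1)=-1370919/1085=-1263.52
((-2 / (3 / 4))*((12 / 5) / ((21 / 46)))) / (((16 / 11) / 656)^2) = -299406272 / 105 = -2851488.30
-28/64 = -7/16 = -0.44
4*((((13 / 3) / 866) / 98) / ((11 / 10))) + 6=4201096 / 700161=6.00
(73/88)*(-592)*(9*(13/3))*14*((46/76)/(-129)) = 11306386/8987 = 1258.08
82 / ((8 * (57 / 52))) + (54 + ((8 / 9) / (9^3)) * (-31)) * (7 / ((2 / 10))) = 236606261 / 124659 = 1898.03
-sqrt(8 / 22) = -2 * sqrt(11) / 11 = -0.60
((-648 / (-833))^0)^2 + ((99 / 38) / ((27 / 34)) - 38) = -1922 / 57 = -33.72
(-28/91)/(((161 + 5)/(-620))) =1240/1079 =1.15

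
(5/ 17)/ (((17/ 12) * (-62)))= -30/ 8959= -0.00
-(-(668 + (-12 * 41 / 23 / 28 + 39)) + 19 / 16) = 1816205 / 2576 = 705.05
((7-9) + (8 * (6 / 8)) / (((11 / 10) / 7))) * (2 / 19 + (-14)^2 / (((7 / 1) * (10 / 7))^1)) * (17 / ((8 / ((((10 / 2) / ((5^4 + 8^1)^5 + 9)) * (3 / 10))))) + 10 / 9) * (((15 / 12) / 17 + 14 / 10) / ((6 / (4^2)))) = 3112.85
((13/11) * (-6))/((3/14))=-364/11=-33.09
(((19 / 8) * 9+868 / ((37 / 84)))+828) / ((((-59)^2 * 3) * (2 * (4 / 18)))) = 2504133 / 4121504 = 0.61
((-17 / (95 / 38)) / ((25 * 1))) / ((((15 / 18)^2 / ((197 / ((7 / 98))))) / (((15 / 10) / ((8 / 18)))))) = -11393298 / 3125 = -3645.86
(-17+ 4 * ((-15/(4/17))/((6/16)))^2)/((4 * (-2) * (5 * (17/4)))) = -679.90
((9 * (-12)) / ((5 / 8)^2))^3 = -330225942528 / 15625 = -21134460.32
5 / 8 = 0.62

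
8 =8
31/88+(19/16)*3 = 689/176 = 3.91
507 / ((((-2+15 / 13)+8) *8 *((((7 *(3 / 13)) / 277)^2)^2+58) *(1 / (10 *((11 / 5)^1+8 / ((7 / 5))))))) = 102329843862545442169 / 8465258104699253452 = 12.09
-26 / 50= -13 / 25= -0.52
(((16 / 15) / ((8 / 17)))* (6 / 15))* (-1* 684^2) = -10604736 / 25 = -424189.44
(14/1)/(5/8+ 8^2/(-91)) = -10192/57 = -178.81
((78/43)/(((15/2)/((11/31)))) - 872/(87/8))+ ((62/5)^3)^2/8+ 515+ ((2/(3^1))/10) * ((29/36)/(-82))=2432995822065285991/5349162375000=454836.79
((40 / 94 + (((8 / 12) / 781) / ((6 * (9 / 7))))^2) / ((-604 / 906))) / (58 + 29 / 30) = -6560580715 / 606073718547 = -0.01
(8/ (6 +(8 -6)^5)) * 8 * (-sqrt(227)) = -25.38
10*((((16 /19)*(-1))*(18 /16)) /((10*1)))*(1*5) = -90 /19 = -4.74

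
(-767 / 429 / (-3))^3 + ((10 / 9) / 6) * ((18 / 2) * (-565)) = -913492846 / 970299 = -941.46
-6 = -6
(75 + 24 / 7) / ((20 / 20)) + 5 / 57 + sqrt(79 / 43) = sqrt(3397) / 43 + 31328 / 399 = 79.87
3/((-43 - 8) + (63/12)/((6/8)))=-3/44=-0.07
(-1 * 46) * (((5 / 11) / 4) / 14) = -115 / 308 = -0.37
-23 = -23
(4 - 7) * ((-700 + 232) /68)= 351 /17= 20.65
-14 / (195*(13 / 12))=-56 / 845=-0.07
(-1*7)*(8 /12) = -14 /3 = -4.67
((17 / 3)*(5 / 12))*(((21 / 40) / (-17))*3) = -7 / 32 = -0.22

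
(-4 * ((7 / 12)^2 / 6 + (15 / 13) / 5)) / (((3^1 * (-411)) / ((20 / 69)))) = 16145 / 59724054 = 0.00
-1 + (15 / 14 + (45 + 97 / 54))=8858 / 189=46.87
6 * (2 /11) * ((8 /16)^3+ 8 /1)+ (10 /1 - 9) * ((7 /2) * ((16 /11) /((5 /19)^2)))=45307 /550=82.38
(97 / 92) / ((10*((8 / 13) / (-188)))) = -59267 / 1840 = -32.21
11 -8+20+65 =88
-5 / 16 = -0.31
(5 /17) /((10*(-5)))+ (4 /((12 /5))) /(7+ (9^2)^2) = -9427 /1674840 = -0.01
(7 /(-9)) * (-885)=2065 /3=688.33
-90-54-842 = -986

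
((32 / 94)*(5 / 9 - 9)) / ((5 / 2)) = -2432 / 2115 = -1.15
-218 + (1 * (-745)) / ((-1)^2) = -963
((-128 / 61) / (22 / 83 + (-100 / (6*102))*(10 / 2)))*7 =11378304 / 427549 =26.61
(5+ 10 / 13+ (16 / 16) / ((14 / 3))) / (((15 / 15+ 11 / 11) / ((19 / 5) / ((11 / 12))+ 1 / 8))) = 186021 / 14560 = 12.78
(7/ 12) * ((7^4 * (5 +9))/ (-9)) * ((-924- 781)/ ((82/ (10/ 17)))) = 1002957725/ 37638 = 26647.48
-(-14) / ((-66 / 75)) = -175 / 11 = -15.91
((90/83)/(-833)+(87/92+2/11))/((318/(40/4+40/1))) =1969912975/11125018212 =0.18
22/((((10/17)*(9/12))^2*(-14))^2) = 7349848/2480625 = 2.96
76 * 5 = 380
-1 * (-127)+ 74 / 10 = 672 / 5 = 134.40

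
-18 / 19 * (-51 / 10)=4.83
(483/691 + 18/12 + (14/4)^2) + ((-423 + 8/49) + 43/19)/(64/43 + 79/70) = -146.26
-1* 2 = -2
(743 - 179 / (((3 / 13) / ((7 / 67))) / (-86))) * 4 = 30849.69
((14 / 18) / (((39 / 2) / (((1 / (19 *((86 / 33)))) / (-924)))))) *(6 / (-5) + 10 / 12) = 11 / 34412040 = 0.00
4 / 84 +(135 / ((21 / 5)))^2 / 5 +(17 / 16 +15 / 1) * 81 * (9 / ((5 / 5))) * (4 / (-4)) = -27054779 / 2352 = -11502.88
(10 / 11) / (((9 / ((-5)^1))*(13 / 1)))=-50 / 1287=-0.04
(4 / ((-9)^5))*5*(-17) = 340 / 59049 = 0.01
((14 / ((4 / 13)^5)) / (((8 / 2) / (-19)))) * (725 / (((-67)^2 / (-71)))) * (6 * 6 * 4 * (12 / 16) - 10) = 124554905859475 / 4596736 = 27096380.10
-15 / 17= -0.88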